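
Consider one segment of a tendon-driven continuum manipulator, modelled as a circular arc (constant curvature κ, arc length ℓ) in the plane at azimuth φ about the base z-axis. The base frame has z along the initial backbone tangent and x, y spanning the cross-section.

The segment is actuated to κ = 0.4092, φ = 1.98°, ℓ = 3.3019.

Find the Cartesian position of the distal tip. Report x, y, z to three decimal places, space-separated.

θ = κ·ℓ = 0.4092 × 3.3019 = 1.35114 rad
ρ = (1 − cos θ)/κ = (1 − 0.21790)/0.4092 = 1.91130
z = sin θ / κ = 0.97597/0.4092 = 2.38507
x = ρ cos φ = 1.91130 × cos(1.98°) = 1.91016
y = ρ sin φ = 1.91130 × sin(1.98°) = 0.06604

1.910 0.066 2.385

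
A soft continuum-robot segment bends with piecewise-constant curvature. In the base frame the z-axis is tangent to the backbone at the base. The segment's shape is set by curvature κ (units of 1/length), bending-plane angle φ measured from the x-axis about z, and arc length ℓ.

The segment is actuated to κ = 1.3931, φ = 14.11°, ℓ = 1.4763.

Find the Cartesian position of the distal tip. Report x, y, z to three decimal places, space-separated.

1.021 0.257 0.635

θ = κ·ℓ = 1.3931 × 1.4763 = 2.05663 rad
ρ = (1 − cos θ)/κ = (1 − -0.46695)/1.3931 = 1.05301
z = sin θ / κ = 0.88428/1.3931 = 0.63476
x = ρ cos φ = 1.05301 × cos(14.11°) = 1.02124
y = ρ sin φ = 1.05301 × sin(14.11°) = 0.25671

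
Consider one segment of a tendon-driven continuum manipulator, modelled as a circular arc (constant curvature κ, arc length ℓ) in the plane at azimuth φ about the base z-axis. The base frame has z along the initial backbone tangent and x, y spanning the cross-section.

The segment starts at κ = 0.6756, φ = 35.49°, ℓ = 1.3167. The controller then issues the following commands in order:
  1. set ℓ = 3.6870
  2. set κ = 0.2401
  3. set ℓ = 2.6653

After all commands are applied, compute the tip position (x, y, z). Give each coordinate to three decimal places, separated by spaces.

0.671 0.478 2.487

initial: κ=0.6756, φ=35.49°, ℓ=1.3167
cmd 1: set ℓ=3.6870 → (κ,φ,ℓ)=(0.6756,35.49°,3.6870) → tip=(2.1641,1.5431,0.8965)
cmd 2: set κ=0.2401 → (κ,φ,ℓ)=(0.2401,35.49°,3.6870) → tip=(1.2442,0.8872,3.2240)
cmd 3: set ℓ=2.6653 → (κ,φ,ℓ)=(0.2401,35.49°,2.6653) → tip=(0.6710,0.4784,2.4871)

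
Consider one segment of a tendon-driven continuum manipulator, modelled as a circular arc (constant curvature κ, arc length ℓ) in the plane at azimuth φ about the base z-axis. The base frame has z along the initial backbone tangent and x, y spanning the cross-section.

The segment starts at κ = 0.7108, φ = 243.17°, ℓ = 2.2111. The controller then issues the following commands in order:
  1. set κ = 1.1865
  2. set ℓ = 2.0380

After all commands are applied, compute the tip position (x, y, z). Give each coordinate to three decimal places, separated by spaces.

-0.666 -1.316 0.558

initial: κ=0.7108, φ=243.17°, ℓ=2.2111
cmd 1: set κ=1.1865 → (κ,φ,ℓ)=(1.1865,243.17°,2.2111) → tip=(-0.7109,-1.4055,0.4174)
cmd 2: set ℓ=2.0380 → (κ,φ,ℓ)=(1.1865,243.17°,2.0380) → tip=(-0.6655,-1.3158,0.5580)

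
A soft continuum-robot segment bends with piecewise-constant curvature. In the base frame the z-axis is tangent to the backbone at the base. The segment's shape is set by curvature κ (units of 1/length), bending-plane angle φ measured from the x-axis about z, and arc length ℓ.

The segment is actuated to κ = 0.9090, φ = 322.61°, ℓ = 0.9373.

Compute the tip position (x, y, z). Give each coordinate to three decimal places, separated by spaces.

θ = κ·ℓ = 0.9090 × 0.9373 = 0.85201 rad
ρ = (1 − cos θ)/κ = (1 − 0.65847)/0.9090 = 0.37572
z = sin θ / κ = 0.75260/0.9090 = 0.82795
x = ρ cos φ = 0.37572 × cos(322.61°) = 0.29851
y = ρ sin φ = 0.37572 × sin(322.61°) = -0.22815

0.299 -0.228 0.828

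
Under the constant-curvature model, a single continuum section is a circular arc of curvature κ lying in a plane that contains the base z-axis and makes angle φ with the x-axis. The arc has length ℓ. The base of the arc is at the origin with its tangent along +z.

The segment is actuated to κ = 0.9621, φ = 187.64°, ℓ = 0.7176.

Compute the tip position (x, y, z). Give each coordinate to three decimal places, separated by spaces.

-0.236 -0.032 0.662

θ = κ·ℓ = 0.9621 × 0.7176 = 0.69040 rad
ρ = (1 − cos θ)/κ = (1 − 0.77099)/0.9621 = 0.23803
z = sin θ / κ = 0.63685/0.9621 = 0.66194
x = ρ cos φ = 0.23803 × cos(187.64°) = -0.23592
y = ρ sin φ = 0.23803 × sin(187.64°) = -0.03165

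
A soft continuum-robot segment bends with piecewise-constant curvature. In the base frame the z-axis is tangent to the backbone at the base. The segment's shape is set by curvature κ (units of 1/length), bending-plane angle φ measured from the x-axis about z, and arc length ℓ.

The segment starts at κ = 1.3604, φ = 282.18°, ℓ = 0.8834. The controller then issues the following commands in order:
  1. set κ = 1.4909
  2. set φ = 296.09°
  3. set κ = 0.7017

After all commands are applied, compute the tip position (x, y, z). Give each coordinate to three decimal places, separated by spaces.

initial: κ=1.3604, φ=282.18°, ℓ=0.8834
cmd 1: set κ=1.4909 → (κ,φ,ℓ)=(1.4909,282.18°,0.8834) → tip=(0.1060,-0.4911,0.6493)
cmd 2: set φ=296.09° → (κ,φ,ℓ)=(1.4909,296.09°,0.8834) → tip=(0.2209,-0.4512,0.6493)
cmd 3: set κ=0.7017 → (κ,φ,ℓ)=(0.7017,296.09°,0.8834) → tip=(0.1166,-0.2381,0.8279)

0.117 -0.238 0.828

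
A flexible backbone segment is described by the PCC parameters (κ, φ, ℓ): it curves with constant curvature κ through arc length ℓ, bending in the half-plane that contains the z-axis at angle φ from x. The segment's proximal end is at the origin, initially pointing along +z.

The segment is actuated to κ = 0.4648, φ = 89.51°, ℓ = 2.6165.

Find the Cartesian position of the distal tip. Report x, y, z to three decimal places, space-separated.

0.012 1.404 2.018

θ = κ·ℓ = 0.4648 × 2.6165 = 1.21615 rad
ρ = (1 − cos θ)/κ = (1 − 0.34726)/0.4648 = 1.40435
z = sin θ / κ = 0.93777/0.4648 = 2.01758
x = ρ cos φ = 1.40435 × cos(89.51°) = 0.01201
y = ρ sin φ = 1.40435 × sin(89.51°) = 1.40430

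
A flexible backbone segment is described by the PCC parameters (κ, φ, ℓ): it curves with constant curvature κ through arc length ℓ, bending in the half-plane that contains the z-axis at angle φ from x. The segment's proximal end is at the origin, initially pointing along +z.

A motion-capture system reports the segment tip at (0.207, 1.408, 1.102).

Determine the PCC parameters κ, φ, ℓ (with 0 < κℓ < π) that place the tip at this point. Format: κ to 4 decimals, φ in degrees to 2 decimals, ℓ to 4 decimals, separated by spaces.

0.8786 81.64 2.0759

ρ = √(x²+y²) = √(0.207² + 1.408²) = 1.42313
φ = atan2(y, x) mod 360° = atan2(1.408, 0.207) = 81.6365°
|p|² = ρ² + z² = 1.42313² + 1.102² = 3.23972
κ = 2ρ / |p|² = 2×1.42313 / 3.23972 = 0.87856
θ = 2·atan2(ρ, z) = 2·atan2(1.42313, 1.102) = 1.82379 rad
ℓ = θ/κ = 1.82379/0.87856 = 2.07590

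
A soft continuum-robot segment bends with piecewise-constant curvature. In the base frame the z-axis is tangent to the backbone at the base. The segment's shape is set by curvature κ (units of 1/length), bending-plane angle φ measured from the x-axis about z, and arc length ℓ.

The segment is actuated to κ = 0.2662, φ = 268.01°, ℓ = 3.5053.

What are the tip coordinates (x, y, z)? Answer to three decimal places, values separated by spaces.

θ = κ·ℓ = 0.2662 × 3.5053 = 0.93311 rad
ρ = (1 − cos θ)/κ = (1 − 0.59534)/0.2662 = 1.52015
z = sin θ / κ = 0.80348/0.2662 = 3.01832
x = ρ cos φ = 1.52015 × cos(268.01°) = -0.05279
y = ρ sin φ = 1.52015 × sin(268.01°) = -1.51923

-0.053 -1.519 3.018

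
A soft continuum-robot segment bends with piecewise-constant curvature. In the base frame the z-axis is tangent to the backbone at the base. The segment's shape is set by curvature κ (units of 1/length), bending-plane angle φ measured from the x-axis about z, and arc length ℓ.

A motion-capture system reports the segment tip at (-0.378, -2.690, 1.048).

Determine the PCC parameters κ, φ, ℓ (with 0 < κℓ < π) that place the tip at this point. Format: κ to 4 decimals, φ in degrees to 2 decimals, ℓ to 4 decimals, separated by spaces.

0.6409 262.00 3.7530

ρ = √(x²+y²) = √(-0.378² + -2.690²) = 2.71643
φ = atan2(y, x) mod 360° = atan2(-2.690, -0.378) = 262.0011°
|p|² = ρ² + z² = 2.71643² + 1.048² = 8.47729
κ = 2ρ / |p|² = 2×2.71643 / 8.47729 = 0.64087
θ = 2·atan2(ρ, z) = 2·atan2(2.71643, 1.048) = 2.40518 rad
ℓ = θ/κ = 2.40518/0.64087 = 3.75298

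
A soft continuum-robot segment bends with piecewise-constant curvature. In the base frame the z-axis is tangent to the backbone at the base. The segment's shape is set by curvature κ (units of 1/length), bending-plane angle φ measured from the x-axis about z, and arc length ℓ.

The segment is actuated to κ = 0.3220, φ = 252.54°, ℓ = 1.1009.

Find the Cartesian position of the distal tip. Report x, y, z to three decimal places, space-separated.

-0.058 -0.184 1.078

θ = κ·ℓ = 0.3220 × 1.1009 = 0.35449 rad
ρ = (1 − cos θ)/κ = (1 − 0.93782)/0.3220 = 0.19309
z = sin θ / κ = 0.34711/0.3220 = 1.07799
x = ρ cos φ = 0.19309 × cos(252.54°) = -0.05794
y = ρ sin φ = 0.19309 × sin(252.54°) = -0.18420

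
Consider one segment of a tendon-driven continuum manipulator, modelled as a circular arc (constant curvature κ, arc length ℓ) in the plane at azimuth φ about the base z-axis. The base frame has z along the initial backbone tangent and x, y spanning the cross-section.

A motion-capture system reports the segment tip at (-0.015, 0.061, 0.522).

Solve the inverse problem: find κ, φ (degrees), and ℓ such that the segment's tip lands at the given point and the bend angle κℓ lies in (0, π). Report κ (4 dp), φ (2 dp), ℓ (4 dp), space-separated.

ρ = √(x²+y²) = √(-0.015² + 0.061²) = 0.06282
φ = atan2(y, x) mod 360° = atan2(0.061, -0.015) = 103.8150°
|p|² = ρ² + z² = 0.06282² + 0.522² = 0.27643
κ = 2ρ / |p|² = 2×0.06282 / 0.27643 = 0.45449
θ = 2·atan2(ρ, z) = 2·atan2(0.06282, 0.522) = 0.23953 rad
ℓ = θ/κ = 0.23953/0.45449 = 0.52703

0.4545 103.82 0.5270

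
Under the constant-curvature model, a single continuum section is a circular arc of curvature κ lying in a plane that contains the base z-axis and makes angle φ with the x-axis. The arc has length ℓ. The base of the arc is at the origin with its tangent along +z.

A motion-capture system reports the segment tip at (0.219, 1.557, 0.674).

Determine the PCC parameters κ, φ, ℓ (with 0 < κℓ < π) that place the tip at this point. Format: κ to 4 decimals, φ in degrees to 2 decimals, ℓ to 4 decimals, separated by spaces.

ρ = √(x²+y²) = √(0.219² + 1.557²) = 1.57233
φ = atan2(y, x) mod 360° = atan2(1.557, 0.219) = 81.9936°
|p|² = ρ² + z² = 1.57233² + 0.674² = 2.92649
κ = 2ρ / |p|² = 2×1.57233 / 2.92649 = 1.07455
θ = 2·atan2(ρ, z) = 2·atan2(1.57233, 0.674) = 2.33165 rad
ℓ = θ/κ = 2.33165/1.07455 = 2.16989

1.0745 81.99 2.1699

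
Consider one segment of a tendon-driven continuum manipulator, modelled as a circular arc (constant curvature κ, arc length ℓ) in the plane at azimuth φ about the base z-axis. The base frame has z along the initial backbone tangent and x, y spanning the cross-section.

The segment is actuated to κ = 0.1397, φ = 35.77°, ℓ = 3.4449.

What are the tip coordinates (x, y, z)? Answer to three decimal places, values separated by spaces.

0.660 0.475 3.313

θ = κ·ℓ = 0.1397 × 3.4449 = 0.48125 rad
ρ = (1 − cos θ)/κ = (1 − 0.88642)/0.1397 = 0.81306
z = sin θ / κ = 0.46289/0.1397 = 3.31346
x = ρ cos φ = 0.81306 × cos(35.77°) = 0.65969
y = ρ sin φ = 0.81306 × sin(35.77°) = 0.47526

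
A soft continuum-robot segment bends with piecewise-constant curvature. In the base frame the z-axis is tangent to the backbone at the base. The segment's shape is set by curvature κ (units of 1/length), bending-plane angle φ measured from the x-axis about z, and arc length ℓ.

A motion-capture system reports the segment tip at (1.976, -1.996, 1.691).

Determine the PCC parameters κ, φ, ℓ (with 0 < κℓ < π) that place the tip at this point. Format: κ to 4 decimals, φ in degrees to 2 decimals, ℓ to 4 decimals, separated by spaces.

0.5226 314.71 3.9372

ρ = √(x²+y²) = √(1.976² + -1.996²) = 2.80866
φ = atan2(y, x) mod 360° = atan2(-1.996, 1.976) = 314.7115°
|p|² = ρ² + z² = 2.80866² + 1.691² = 10.74807
κ = 2ρ / |p|² = 2×2.80866 / 10.74807 = 0.52264
θ = 2·atan2(ρ, z) = 2·atan2(2.80866, 1.691) = 2.05772 rad
ℓ = θ/κ = 2.05772/0.52264 = 3.93719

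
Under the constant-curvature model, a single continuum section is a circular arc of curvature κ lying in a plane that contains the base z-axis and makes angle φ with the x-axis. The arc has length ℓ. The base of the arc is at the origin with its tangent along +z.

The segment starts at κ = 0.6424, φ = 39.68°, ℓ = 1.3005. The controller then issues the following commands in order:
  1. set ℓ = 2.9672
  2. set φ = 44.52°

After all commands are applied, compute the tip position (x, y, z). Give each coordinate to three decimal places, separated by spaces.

1.475 1.451 1.470

initial: κ=0.6424, φ=39.68°, ℓ=1.3005
cmd 1: set ℓ=2.9672 → (κ,φ,ℓ)=(0.6424,39.68°,2.9672) → tip=(1.5923,1.3210,1.4700)
cmd 2: set φ=44.52° → (κ,φ,ℓ)=(0.6424,44.52°,2.9672) → tip=(1.4752,1.4507,1.4700)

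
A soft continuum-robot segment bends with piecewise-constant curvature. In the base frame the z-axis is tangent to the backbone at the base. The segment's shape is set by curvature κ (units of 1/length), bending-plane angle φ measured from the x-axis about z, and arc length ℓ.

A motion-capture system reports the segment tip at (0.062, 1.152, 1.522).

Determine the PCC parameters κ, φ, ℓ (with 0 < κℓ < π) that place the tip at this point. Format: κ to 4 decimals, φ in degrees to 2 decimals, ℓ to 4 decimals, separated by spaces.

0.6326 86.92 2.0506

ρ = √(x²+y²) = √(0.062² + 1.152²) = 1.15367
φ = atan2(y, x) mod 360° = atan2(1.152, 0.062) = 86.9193°
|p|² = ρ² + z² = 1.15367² + 1.522² = 3.64743
κ = 2ρ / |p|² = 2×1.15367 / 3.64743 = 0.63259
θ = 2·atan2(ρ, z) = 2·atan2(1.15367, 1.522) = 1.29720 rad
ℓ = θ/κ = 1.29720/0.63259 = 2.05061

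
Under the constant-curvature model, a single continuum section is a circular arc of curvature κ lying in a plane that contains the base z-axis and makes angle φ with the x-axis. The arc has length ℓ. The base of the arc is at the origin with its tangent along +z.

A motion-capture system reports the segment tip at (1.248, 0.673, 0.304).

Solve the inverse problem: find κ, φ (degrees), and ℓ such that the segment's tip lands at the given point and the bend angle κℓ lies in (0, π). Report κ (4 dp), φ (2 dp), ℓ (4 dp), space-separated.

ρ = √(x²+y²) = √(1.248² + 0.673²) = 1.41790
φ = atan2(y, x) mod 360° = atan2(0.673, 1.248) = 28.3363°
|p|² = ρ² + z² = 1.41790² + 0.304² = 2.10285
κ = 2ρ / |p|² = 2×1.41790 / 2.10285 = 1.34855
θ = 2·atan2(ρ, z) = 2·atan2(1.41790, 0.304) = 2.71918 rad
ℓ = θ/κ = 2.71918/1.34855 = 2.01638

1.3485 28.34 2.0164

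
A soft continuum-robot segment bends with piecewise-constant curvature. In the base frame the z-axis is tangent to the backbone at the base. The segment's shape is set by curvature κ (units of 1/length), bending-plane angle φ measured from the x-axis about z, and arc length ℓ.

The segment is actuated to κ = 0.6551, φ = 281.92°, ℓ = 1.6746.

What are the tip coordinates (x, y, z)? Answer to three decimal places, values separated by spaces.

0.171 -0.812 1.358

θ = κ·ℓ = 0.6551 × 1.6746 = 1.09703 rad
ρ = (1 − cos θ)/κ = (1 − 0.45624)/0.6551 = 0.83004
z = sin θ / κ = 0.88986/0.6551 = 1.35835
x = ρ cos φ = 0.83004 × cos(281.92°) = 0.17144
y = ρ sin φ = 0.83004 × sin(281.92°) = -0.81214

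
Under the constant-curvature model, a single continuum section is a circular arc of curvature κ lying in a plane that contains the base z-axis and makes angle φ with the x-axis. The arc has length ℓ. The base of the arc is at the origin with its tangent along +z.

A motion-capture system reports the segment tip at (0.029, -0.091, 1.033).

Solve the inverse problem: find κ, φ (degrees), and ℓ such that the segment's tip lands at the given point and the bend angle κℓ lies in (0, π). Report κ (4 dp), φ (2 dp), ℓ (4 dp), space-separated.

ρ = √(x²+y²) = √(0.029² + -0.091²) = 0.09551
φ = atan2(y, x) mod 360° = atan2(-0.091, 0.029) = 287.6761°
|p|² = ρ² + z² = 0.09551² + 1.033² = 1.07621
κ = 2ρ / |p|² = 2×0.09551 / 1.07621 = 0.17749
θ = 2·atan2(ρ, z) = 2·atan2(0.09551, 1.033) = 0.18439 rad
ℓ = θ/κ = 0.18439/0.17749 = 1.03888

0.1775 287.68 1.0389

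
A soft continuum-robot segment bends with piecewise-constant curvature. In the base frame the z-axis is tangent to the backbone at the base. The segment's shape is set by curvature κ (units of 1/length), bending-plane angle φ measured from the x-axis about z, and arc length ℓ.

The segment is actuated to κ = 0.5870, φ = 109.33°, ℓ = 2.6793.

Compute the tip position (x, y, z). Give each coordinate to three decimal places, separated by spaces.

θ = κ·ℓ = 0.5870 × 2.6793 = 1.57275 rad
ρ = (1 − cos θ)/κ = (1 − -0.00195)/0.5870 = 1.70690
z = sin θ / κ = 1.00000/0.5870 = 1.70357
x = ρ cos φ = 1.70690 × cos(109.33°) = -0.56500
y = ρ sin φ = 1.70690 × sin(109.33°) = 1.61068

-0.565 1.611 1.704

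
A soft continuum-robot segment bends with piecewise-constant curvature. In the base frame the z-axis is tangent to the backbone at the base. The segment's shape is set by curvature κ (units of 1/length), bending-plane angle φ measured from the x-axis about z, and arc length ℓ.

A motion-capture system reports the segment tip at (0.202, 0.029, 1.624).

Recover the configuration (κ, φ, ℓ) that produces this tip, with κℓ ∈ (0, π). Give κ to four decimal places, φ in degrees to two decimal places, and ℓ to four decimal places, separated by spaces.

ρ = √(x²+y²) = √(0.202² + 0.029²) = 0.20407
φ = atan2(y, x) mod 360° = atan2(0.029, 0.202) = 8.1698°
|p|² = ρ² + z² = 0.20407² + 1.624² = 2.67902
κ = 2ρ / |p|² = 2×0.20407 / 2.67902 = 0.15235
θ = 2·atan2(ρ, z) = 2·atan2(0.20407, 1.624) = 0.25001 rad
ℓ = θ/κ = 0.25001/0.15235 = 1.64104

0.1523 8.17 1.6410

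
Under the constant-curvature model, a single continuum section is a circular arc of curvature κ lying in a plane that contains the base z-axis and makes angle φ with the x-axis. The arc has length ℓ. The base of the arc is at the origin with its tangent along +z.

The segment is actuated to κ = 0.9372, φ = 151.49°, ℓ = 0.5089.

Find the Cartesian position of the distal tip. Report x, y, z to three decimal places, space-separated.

-0.105 0.057 0.490

θ = κ·ℓ = 0.9372 × 0.5089 = 0.47694 rad
ρ = (1 − cos θ)/κ = (1 − 0.88840)/0.9372 = 0.11907
z = sin θ / κ = 0.45906/0.9372 = 0.48982
x = ρ cos φ = 0.11907 × cos(151.49°) = -0.10463
y = ρ sin φ = 0.11907 × sin(151.49°) = 0.05684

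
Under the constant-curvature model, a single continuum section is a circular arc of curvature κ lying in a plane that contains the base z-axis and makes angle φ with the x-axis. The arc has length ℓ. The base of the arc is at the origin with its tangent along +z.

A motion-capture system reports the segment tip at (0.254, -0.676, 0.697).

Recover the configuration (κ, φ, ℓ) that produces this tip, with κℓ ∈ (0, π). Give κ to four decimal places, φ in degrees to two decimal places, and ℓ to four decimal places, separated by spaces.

1.4338 290.59 1.1202

ρ = √(x²+y²) = √(0.254² + -0.676²) = 0.72214
φ = atan2(y, x) mod 360° = atan2(-0.676, 0.254) = 290.5932°
|p|² = ρ² + z² = 0.72214² + 0.697² = 1.00730
κ = 2ρ / |p|² = 2×0.72214 / 1.00730 = 1.43382
θ = 2·atan2(ρ, z) = 2·atan2(0.72214, 0.697) = 1.60623 rad
ℓ = θ/κ = 1.60623/1.43382 = 1.12024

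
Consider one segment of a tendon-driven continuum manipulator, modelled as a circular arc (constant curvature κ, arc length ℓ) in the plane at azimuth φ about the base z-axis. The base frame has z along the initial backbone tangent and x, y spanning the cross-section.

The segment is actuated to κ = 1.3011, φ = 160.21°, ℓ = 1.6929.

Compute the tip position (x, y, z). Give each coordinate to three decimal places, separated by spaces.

-1.150 0.414 0.620

θ = κ·ℓ = 1.3011 × 1.6929 = 2.20263 rad
ρ = (1 − cos θ)/κ = (1 − -0.59063)/1.3011 = 1.22252
z = sin θ / κ = 0.80694/1.3011 = 0.62020
x = ρ cos φ = 1.22252 × cos(160.21°) = -1.15032
y = ρ sin φ = 1.22252 × sin(160.21°) = 0.41391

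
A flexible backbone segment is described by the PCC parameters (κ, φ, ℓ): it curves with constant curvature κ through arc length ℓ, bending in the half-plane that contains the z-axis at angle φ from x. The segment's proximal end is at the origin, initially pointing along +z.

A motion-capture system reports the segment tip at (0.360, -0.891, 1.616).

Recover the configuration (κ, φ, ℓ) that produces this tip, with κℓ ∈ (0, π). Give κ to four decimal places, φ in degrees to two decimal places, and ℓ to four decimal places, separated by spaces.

ρ = √(x²+y²) = √(0.360² + -0.891²) = 0.96098
φ = atan2(y, x) mod 360° = atan2(-0.891, 0.360) = 292.0007°
|p|² = ρ² + z² = 0.96098² + 1.616² = 3.53494
κ = 2ρ / |p|² = 2×0.96098 / 3.53494 = 0.54370
θ = 2·atan2(ρ, z) = 2·atan2(0.96098, 1.616) = 1.07298 rad
ℓ = θ/κ = 1.07298/0.54370 = 1.97346

0.5437 292.00 1.9735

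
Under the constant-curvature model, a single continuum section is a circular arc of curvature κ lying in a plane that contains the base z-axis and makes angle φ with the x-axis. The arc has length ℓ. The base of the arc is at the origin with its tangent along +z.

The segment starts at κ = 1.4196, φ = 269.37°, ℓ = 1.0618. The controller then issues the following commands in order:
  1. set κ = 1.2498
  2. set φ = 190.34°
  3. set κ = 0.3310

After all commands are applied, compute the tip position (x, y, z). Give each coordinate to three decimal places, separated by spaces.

-0.182 -0.033 1.040

initial: κ=1.4196, φ=269.37°, ℓ=1.0618
cmd 1: set κ=1.2498 → (κ,φ,ℓ)=(1.2498,269.37°,1.0618) → tip=(-0.0067,-0.6070,0.7765)
cmd 2: set φ=190.34° → (κ,φ,ℓ)=(1.2498,190.34°,1.0618) → tip=(-0.5972,-0.1090,0.7765)
cmd 3: set κ=0.3310 → (κ,φ,ℓ)=(0.3310,190.34°,1.0618) → tip=(-0.1817,-0.0331,1.0401)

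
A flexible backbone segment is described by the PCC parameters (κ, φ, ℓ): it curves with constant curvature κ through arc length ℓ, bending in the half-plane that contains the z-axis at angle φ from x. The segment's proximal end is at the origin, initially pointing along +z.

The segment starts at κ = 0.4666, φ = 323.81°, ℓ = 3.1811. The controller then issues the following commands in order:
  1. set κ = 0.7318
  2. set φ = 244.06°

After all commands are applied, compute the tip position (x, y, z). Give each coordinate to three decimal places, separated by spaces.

initial: κ=0.4666, φ=323.81°, ℓ=3.1811
cmd 1: set κ=0.7318 → (κ,φ,ℓ)=(0.7318,323.81°,3.1811) → tip=(1.8603,-1.3611,0.9932)
cmd 2: set φ=244.06° → (κ,φ,ℓ)=(0.7318,244.06°,3.1811) → tip=(-1.0083,-2.0728,0.9932)

-1.008 -2.073 0.993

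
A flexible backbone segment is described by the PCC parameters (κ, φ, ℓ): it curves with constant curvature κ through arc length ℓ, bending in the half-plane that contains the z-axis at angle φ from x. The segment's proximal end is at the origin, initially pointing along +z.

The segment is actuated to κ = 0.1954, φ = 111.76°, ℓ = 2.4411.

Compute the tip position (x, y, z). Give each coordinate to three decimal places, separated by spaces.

θ = κ·ℓ = 0.1954 × 2.4411 = 0.47699 rad
ρ = (1 − cos θ)/κ = (1 − 0.88838)/0.1954 = 0.57124
z = sin θ / κ = 0.45911/0.1954 = 2.34958
x = ρ cos φ = 0.57124 × cos(111.76°) = -0.21177
y = ρ sin φ = 0.57124 × sin(111.76°) = 0.53053

-0.212 0.531 2.350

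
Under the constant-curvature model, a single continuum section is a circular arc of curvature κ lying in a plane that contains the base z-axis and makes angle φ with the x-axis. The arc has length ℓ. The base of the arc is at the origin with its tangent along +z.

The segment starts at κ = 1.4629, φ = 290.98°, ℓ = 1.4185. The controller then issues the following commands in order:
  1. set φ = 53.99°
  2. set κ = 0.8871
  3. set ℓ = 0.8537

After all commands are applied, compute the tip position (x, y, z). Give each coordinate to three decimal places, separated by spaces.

0.181 0.249 0.774

initial: κ=1.4629, φ=290.98°, ℓ=1.4185
cmd 1: set φ=53.99° → (κ,φ,ℓ)=(1.4629,53.99°,1.4185) → tip=(0.5961,0.8201,0.5985)
cmd 2: set κ=0.8871 → (κ,φ,ℓ)=(0.8871,53.99°,1.4185) → tip=(0.4590,0.6316,1.0727)
cmd 3: set ℓ=0.8537 → (κ,φ,ℓ)=(0.8871,53.99°,0.8537) → tip=(0.1811,0.2492,0.7744)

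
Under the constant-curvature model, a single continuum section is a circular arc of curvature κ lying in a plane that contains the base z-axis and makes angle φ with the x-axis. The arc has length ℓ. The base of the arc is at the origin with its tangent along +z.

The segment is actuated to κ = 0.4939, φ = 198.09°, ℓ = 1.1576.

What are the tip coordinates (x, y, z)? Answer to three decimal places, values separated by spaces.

θ = κ·ℓ = 0.4939 × 1.1576 = 0.57174 rad
ρ = (1 − cos θ)/κ = (1 − 0.84096)/0.4939 = 0.32201
z = sin θ / κ = 0.54109/0.4939 = 1.09556
x = ρ cos φ = 0.32201 × cos(198.09°) = -0.30609
y = ρ sin φ = 0.32201 × sin(198.09°) = -0.09999

-0.306 -0.100 1.096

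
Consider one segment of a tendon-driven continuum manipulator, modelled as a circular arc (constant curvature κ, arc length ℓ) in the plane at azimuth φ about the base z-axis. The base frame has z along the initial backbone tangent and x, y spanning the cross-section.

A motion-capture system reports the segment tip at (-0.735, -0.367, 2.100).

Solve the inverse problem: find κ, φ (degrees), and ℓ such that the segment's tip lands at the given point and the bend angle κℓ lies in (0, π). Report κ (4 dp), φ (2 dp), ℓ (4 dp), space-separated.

0.3231 206.53 2.3081

ρ = √(x²+y²) = √(-0.735² + -0.367²) = 0.82153
φ = atan2(y, x) mod 360° = atan2(-0.367, -0.735) = 206.5339°
|p|² = ρ² + z² = 0.82153² + 2.100² = 5.08491
κ = 2ρ / |p|² = 2×0.82153 / 5.08491 = 0.32313
θ = 2·atan2(ρ, z) = 2·atan2(0.82153, 2.100) = 0.74580 rad
ℓ = θ/κ = 0.74580/0.32313 = 2.30810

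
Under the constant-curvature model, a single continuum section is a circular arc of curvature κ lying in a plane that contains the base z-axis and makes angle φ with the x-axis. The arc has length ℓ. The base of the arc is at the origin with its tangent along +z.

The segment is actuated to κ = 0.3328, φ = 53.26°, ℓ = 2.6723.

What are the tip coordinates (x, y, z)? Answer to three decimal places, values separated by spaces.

0.665 0.891 2.334

θ = κ·ℓ = 0.3328 × 2.6723 = 0.88934 rad
ρ = (1 − cos θ)/κ = (1 − 0.62992)/0.3328 = 1.11201
z = sin θ / κ = 0.77666/0.3328 = 2.33371
x = ρ cos φ = 1.11201 × cos(53.26°) = 0.66519
y = ρ sin φ = 1.11201 × sin(53.26°) = 0.89112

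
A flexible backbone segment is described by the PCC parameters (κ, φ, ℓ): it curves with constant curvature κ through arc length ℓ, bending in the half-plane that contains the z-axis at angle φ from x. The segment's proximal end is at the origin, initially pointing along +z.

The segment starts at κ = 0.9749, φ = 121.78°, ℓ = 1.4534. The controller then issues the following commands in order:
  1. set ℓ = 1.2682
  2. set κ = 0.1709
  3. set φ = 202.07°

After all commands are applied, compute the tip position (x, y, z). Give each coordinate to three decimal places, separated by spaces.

-0.127 -0.051 1.258

initial: κ=0.9749, φ=121.78°, ℓ=1.4534
cmd 1: set ℓ=1.2682 → (κ,φ,ℓ)=(0.9749,121.78°,1.2682) → tip=(-0.3629,0.5858,0.9689)
cmd 2: set κ=0.1709 → (κ,φ,ℓ)=(0.1709,121.78°,1.2682) → tip=(-0.0721,0.1164,1.2583)
cmd 3: set φ=202.07° → (κ,φ,ℓ)=(0.1709,202.07°,1.2682) → tip=(-0.1269,-0.0514,1.2583)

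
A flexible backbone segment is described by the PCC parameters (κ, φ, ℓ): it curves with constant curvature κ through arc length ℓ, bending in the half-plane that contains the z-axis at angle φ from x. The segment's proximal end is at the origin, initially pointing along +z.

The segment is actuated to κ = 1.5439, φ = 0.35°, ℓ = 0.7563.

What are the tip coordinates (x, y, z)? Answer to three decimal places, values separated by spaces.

θ = κ·ℓ = 1.5439 × 0.7563 = 1.16765 rad
ρ = (1 − cos θ)/κ = (1 − 0.39231)/1.5439 = 0.39361
z = sin θ / κ = 0.91983/1.5439 = 0.59578
x = ρ cos φ = 0.39361 × cos(0.35°) = 0.39360
y = ρ sin φ = 0.39361 × sin(0.35°) = 0.00240

0.394 0.002 0.596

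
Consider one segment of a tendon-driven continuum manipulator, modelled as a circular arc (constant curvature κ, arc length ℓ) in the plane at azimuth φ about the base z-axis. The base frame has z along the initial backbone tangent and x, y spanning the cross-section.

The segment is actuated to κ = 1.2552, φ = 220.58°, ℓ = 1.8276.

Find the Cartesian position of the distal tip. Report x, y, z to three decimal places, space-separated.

-1.006 -0.861 0.597

θ = κ·ℓ = 1.2552 × 1.8276 = 2.29400 rad
ρ = (1 − cos θ)/κ = (1 − -0.66179)/1.2552 = 1.32393
z = sin θ / κ = 0.74969/1.2552 = 0.59727
x = ρ cos φ = 1.32393 × cos(220.58°) = -1.00552
y = ρ sin φ = 1.32393 × sin(220.58°) = -0.86123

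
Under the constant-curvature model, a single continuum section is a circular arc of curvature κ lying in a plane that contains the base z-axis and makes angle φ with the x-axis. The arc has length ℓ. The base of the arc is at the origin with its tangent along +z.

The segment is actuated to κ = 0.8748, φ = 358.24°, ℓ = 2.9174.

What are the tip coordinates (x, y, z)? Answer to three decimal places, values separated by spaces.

θ = κ·ℓ = 0.8748 × 2.9174 = 2.55214 rad
ρ = (1 − cos θ)/κ = (1 − -0.83125)/0.8748 = 2.09333
z = sin θ / κ = 0.55590/0.8748 = 0.63547
x = ρ cos φ = 2.09333 × cos(358.24°) = 2.09234
y = ρ sin φ = 2.09333 × sin(358.24°) = -0.06429

2.092 -0.064 0.635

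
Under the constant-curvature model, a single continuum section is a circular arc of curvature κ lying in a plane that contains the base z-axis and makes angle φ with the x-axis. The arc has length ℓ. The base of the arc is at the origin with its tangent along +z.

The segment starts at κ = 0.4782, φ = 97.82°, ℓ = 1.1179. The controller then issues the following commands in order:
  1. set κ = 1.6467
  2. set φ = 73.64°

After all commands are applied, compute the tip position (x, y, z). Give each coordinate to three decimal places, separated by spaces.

0.217 0.738 0.585

initial: κ=0.4782, φ=97.82°, ℓ=1.1179
cmd 1: set κ=1.6467 → (κ,φ,ℓ)=(1.6467,97.82°,1.1179) → tip=(-0.1047,0.7621,0.5853)
cmd 2: set φ=73.64° → (κ,φ,ℓ)=(1.6467,73.64°,1.1179) → tip=(0.2167,0.7381,0.5853)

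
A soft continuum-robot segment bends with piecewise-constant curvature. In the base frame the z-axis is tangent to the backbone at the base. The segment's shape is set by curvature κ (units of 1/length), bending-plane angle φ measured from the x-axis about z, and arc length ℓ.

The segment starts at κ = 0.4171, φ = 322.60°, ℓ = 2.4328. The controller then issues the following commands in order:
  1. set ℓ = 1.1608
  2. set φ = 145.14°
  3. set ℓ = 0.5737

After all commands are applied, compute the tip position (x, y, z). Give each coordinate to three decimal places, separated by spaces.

-0.056 0.039 0.568

initial: κ=0.4171, φ=322.60°, ℓ=2.4328
cmd 1: set ℓ=1.1608 → (κ,φ,ℓ)=(0.4171,322.60°,1.1608) → tip=(0.2189,-0.1674,1.1160)
cmd 2: set φ=145.14° → (κ,φ,ℓ)=(0.4171,145.14°,1.1608) → tip=(-0.2261,0.1575,1.1160)
cmd 3: set ℓ=0.5737 → (κ,φ,ℓ)=(0.4171,145.14°,0.5737) → tip=(-0.0561,0.0390,0.5682)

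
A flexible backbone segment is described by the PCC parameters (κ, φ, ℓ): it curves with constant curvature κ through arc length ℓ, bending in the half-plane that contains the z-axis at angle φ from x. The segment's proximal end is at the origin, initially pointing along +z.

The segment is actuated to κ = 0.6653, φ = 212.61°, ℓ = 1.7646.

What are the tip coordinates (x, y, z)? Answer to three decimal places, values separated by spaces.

-0.777 -0.497 1.386

θ = κ·ℓ = 0.6653 × 1.7646 = 1.17399 rad
ρ = (1 − cos θ)/κ = (1 − 0.38648)/0.6653 = 0.92218
z = sin θ / κ = 0.92230/0.6653 = 1.38629
x = ρ cos φ = 0.92218 × cos(212.61°) = -0.77680
y = ρ sin φ = 0.92218 × sin(212.61°) = -0.49698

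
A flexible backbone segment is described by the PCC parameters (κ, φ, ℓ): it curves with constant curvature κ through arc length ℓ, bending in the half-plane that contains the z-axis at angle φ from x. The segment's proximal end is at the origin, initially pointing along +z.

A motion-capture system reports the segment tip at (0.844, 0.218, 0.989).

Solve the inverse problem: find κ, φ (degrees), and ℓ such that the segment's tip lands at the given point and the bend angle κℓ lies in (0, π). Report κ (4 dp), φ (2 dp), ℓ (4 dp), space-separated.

ρ = √(x²+y²) = √(0.844² + 0.218²) = 0.87170
φ = atan2(y, x) mod 360° = atan2(0.218, 0.844) = 14.4826°
|p|² = ρ² + z² = 0.87170² + 0.989² = 1.73798
κ = 2ρ / |p|² = 2×0.87170 / 1.73798 = 1.00312
θ = 2·atan2(ρ, z) = 2·atan2(0.87170, 0.989) = 1.44488 rad
ℓ = θ/κ = 1.44488/1.00312 = 1.44039

1.0031 14.48 1.4404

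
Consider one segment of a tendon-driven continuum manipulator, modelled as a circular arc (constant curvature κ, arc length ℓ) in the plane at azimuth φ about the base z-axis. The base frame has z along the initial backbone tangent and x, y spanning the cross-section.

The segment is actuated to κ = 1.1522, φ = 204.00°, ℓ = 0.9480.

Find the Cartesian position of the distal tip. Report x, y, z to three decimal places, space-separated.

θ = κ·ℓ = 1.1522 × 0.9480 = 1.09229 rad
ρ = (1 − cos θ)/κ = (1 − 0.46046)/1.1522 = 0.46827
z = sin θ / κ = 0.88768/1.1522 = 0.77042
x = ρ cos φ = 0.46827 × cos(204.00°) = -0.42779
y = ρ sin φ = 0.46827 × sin(204.00°) = -0.19046

-0.428 -0.190 0.770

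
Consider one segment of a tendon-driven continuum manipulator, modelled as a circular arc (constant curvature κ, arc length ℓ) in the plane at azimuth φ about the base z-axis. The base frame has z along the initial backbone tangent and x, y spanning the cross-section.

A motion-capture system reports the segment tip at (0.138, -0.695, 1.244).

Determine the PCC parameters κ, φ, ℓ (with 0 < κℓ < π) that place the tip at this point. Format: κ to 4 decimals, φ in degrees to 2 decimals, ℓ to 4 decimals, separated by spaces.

ρ = √(x²+y²) = √(0.138² + -0.695²) = 0.70857
φ = atan2(y, x) mod 360° = atan2(-0.695, 0.138) = 281.2306°
|p|² = ρ² + z² = 0.70857² + 1.244² = 2.04960
κ = 2ρ / |p|² = 2×0.70857 / 2.04960 = 0.69142
θ = 2·atan2(ρ, z) = 2·atan2(0.70857, 1.244) = 1.03552 rad
ℓ = θ/κ = 1.03552/0.69142 = 1.49767

0.6914 281.23 1.4977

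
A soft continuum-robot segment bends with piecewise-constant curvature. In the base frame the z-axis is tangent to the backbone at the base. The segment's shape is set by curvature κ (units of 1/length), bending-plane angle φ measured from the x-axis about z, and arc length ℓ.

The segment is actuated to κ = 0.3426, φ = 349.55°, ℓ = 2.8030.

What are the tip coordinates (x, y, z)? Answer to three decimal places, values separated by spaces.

1.225 -0.226 2.392

θ = κ·ℓ = 0.3426 × 2.8030 = 0.96031 rad
ρ = (1 − cos θ)/κ = (1 − 0.57327)/0.3426 = 1.24557
z = sin θ / κ = 0.81937/0.3426 = 2.39162
x = ρ cos φ = 1.24557 × cos(349.55°) = 1.22491
y = ρ sin φ = 1.24557 × sin(349.55°) = -0.22592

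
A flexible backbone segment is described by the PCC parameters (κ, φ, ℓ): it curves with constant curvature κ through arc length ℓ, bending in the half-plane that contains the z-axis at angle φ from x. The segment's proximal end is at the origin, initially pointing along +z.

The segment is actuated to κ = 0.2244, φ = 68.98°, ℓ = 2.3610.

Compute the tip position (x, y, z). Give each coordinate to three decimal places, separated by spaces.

θ = κ·ℓ = 0.2244 × 2.3610 = 0.52981 rad
ρ = (1 − cos θ)/κ = (1 − 0.86290)/0.2244 = 0.61095
z = sin θ / κ = 0.50537/0.2244 = 2.25209
x = ρ cos φ = 0.61095 × cos(68.98°) = 0.21914
y = ρ sin φ = 0.61095 × sin(68.98°) = 0.57029

0.219 0.570 2.252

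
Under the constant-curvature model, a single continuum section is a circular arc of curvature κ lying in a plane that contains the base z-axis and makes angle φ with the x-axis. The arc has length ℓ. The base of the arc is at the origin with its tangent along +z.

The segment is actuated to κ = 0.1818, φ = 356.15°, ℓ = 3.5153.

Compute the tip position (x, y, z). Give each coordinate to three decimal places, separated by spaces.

1.083 -0.073 3.281

θ = κ·ℓ = 0.1818 × 3.5153 = 0.63908 rad
ρ = (1 − cos θ)/κ = (1 − 0.80264)/0.1818 = 1.08557
z = sin θ / κ = 0.59646/0.1818 = 3.28085
x = ρ cos φ = 1.08557 × cos(356.15°) = 1.08312
y = ρ sin φ = 1.08557 × sin(356.15°) = -0.07289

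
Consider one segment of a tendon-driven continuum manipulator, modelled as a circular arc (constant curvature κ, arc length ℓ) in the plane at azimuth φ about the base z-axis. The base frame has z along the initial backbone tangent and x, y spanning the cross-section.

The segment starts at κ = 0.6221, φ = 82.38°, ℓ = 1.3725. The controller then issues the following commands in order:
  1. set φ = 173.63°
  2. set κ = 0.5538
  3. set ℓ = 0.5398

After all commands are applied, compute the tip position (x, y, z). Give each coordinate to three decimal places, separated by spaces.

-0.080 0.009 0.532

initial: κ=0.6221, φ=82.38°, ℓ=1.3725
cmd 1: set φ=173.63° → (κ,φ,ℓ)=(0.6221,173.63°,1.3725) → tip=(-0.5478,0.0612,1.2117)
cmd 2: set κ=0.5538 → (κ,φ,ℓ)=(0.5538,173.63°,1.3725) → tip=(-0.4939,0.0551,1.2441)
cmd 3: set ℓ=0.5398 → (κ,φ,ℓ)=(0.5538,173.63°,0.5398) → tip=(-0.0796,0.0089,0.5318)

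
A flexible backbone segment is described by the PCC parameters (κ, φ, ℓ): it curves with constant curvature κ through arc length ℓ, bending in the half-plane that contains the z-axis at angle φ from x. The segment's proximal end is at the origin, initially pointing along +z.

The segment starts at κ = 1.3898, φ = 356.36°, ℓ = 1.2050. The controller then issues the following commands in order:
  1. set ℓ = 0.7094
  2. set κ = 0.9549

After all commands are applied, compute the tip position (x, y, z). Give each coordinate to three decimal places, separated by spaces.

0.231 -0.015 0.656

initial: κ=1.3898, φ=356.36°, ℓ=1.2050
cmd 1: set ℓ=0.7094 → (κ,φ,ℓ)=(1.3898,356.36°,0.7094) → tip=(0.3216,-0.0205,0.5999)
cmd 2: set κ=0.9549 → (κ,φ,ℓ)=(0.9549,356.36°,0.7094) → tip=(0.2308,-0.0147,0.6564)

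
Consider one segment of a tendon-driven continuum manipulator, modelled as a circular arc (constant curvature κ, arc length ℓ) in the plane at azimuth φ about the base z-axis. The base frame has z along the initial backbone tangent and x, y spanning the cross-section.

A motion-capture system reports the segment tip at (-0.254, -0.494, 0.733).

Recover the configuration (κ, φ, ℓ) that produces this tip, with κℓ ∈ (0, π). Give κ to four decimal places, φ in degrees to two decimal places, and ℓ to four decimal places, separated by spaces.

ρ = √(x²+y²) = √(-0.254² + -0.494²) = 0.55547
φ = atan2(y, x) mod 360° = atan2(-0.494, -0.254) = 242.7891°
|p|² = ρ² + z² = 0.55547² + 0.733² = 0.84584
κ = 2ρ / |p|² = 2×0.55547 / 0.84584 = 1.31343
θ = 2·atan2(ρ, z) = 2·atan2(0.55547, 0.733) = 1.29696 rad
ℓ = θ/κ = 1.29696/1.31343 = 0.98746

1.3134 242.79 0.9875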